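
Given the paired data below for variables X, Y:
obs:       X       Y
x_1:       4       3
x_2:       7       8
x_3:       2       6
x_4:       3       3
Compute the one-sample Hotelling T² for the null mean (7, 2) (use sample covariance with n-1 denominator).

Step 1 — sample mean vector:
  mean(X) = (4 + 7 + 2 + 3) / 4 = 16/4 = 4
  mean(Y) = (3 + 8 + 6 + 3) / 4 = 20/4 = 5
  x̄ = (4, 5),  deviation x̄ - mu_0 = (4, 5) - (7, 2) = (-3, 3).

Step 2 — sample covariance matrix, S[i,j] = (1/(n-1)) · Σ_k (x_{k,i} - mean_i) · (x_{k,j} - mean_j), divisor n-1 = 3:
  S[X,X] = ((0)·(0) + (3)·(3) + (-2)·(-2) + (-1)·(-1)) / 3 = 14/3 = 4.6667
  S[X,Y] = ((0)·(-2) + (3)·(3) + (-2)·(1) + (-1)·(-2)) / 3 = 9/3 = 3
  S[Y,Y] = ((-2)·(-2) + (3)·(3) + (1)·(1) + (-2)·(-2)) / 3 = 18/3 = 6
  S = [[4.6667, 3],
 [3, 6]].

Step 3 — invert S. det(S) = 4.6667·6 - (3)² = 19.
  S^{-1} = (1/det) · [[d, -b], [-b, a]] = [[0.3158, -0.1579],
 [-0.1579, 0.2456]].

Step 4 — quadratic form (x̄ - mu_0)^T · S^{-1} · (x̄ - mu_0):
  S^{-1} · (x̄ - mu_0) = (-1.4211, 1.2105),
  (x̄ - mu_0)^T · [...] = (-3)·(-1.4211) + (3)·(1.2105) = 7.8947.

Step 5 — scale by n: T² = 4 · 7.8947 = 31.5789.

T² ≈ 31.5789


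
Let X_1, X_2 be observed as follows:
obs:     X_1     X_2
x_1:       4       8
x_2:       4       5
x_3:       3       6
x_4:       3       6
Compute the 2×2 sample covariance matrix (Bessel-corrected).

Step 1 — column means:
  mean(X_1) = (4 + 4 + 3 + 3) / 4 = 14/4 = 3.5
  mean(X_2) = (8 + 5 + 6 + 6) / 4 = 25/4 = 6.25

Step 2 — sample covariance S[i,j] = (1/(n-1)) · Σ_k (x_{k,i} - mean_i) · (x_{k,j} - mean_j), with n-1 = 3.
  S[X_1,X_1] = ((0.5)·(0.5) + (0.5)·(0.5) + (-0.5)·(-0.5) + (-0.5)·(-0.5)) / 3 = 1/3 = 0.3333
  S[X_1,X_2] = ((0.5)·(1.75) + (0.5)·(-1.25) + (-0.5)·(-0.25) + (-0.5)·(-0.25)) / 3 = 0.5/3 = 0.1667
  S[X_2,X_2] = ((1.75)·(1.75) + (-1.25)·(-1.25) + (-0.25)·(-0.25) + (-0.25)·(-0.25)) / 3 = 4.75/3 = 1.5833

S is symmetric (S[j,i] = S[i,j]). Assembling:

S = [[0.3333, 0.1667],
 [0.1667, 1.5833]]


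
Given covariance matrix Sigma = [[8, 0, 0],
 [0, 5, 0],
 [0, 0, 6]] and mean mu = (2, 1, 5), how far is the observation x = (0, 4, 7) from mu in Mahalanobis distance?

Step 1 — centre the observation: (x - mu) = (-2, 3, 2).

Step 2 — invert Sigma (cofactor / det for 3×3, or solve directly):
  Sigma^{-1} = [[0.125, 0, 0],
 [0, 0.2, 0],
 [0, 0, 0.1667]].

Step 3 — form the quadratic (x - mu)^T · Sigma^{-1} · (x - mu):
  Sigma^{-1} · (x - mu) = (-0.25, 0.6, 0.3333).
  (x - mu)^T · [Sigma^{-1} · (x - mu)] = (-2)·(-0.25) + (3)·(0.6) + (2)·(0.3333) = 2.9667.

Step 4 — take square root: d = √(2.9667) ≈ 1.7224.

d(x, mu) = √(2.9667) ≈ 1.7224


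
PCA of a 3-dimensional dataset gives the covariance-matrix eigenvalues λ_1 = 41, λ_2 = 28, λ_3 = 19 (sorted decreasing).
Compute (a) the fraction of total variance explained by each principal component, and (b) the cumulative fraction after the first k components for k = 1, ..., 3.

Step 1 — total variance = trace(Sigma) = Σ λ_i = 41 + 28 + 19 = 88.

Step 2 — fraction explained by component i = λ_i / Σ λ:
  PC1: 41/88 = 0.4659
  PC2: 28/88 = 0.3182
  PC3: 19/88 = 0.2159

Step 3 — cumulative fraction after k components = (λ_1 + ... + λ_k) / Σ λ:
  k = 1: 41/88 = 0.4659
  k = 2: (41 + 28)/88 = 69/88 = 0.7841
  k = 3: (41 + 28 + 19)/88 = 88/88 = 1

Summary (fraction, with percent):

explained: PC1 0.4659 (46.59%), PC2 0.3182 (31.82%), PC3 0.2159 (21.59%);  cumulative: 0.4659, 0.7841, 1


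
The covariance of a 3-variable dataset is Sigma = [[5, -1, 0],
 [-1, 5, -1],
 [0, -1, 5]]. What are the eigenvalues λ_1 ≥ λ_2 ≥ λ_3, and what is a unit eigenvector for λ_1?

Step 1 — characteristic polynomial p(λ) = det(λI - Sigma) = λ³ - tr·λ² + c_1·λ - det, where tr = trace, c_1 = sum of the principal 2×2 minors, det = det(Sigma):
  tr = 5 + 5 + 5 = 15,
  c_1 = (5·5 - (-1)²) + (5·5 - (0)²) + (5·5 - (-1)²) = 24 + 25 + 24 = 73,
  det = 5·(5·5 - (-1)²) - (-1)·((-1)·5 - (-1)·(0)) + (0)·((-1)·(-1) - 5·(0)) = 5·(24) - (-1)·(-5) + (0)·(1) = 115.
  So p(λ) = λ³ - 15λ² + 73λ - 115.
Step 2 — look for an integer root (rational root theorem: any rational root is an integer divisor of 115). Testing λ = 5:
  p(5) = 125 - 375 + 365 - 115 = 0  ✓
  Dividing out (λ - 5): p(λ) = (λ - 5)(λ² - 10λ + 23).
Step 3 — remaining eigenvalues from the quadratic λ² - 10λ + 23 = 0:
  Δ = 10² - 4·23 = 100 - 92 = 8,  λ = (10 ± √8)/2 = (10 ± 2.8284)/2 ≈ 6.4142 or 3.5858.
  Sorted: λ_1 = 6.4142,  λ_2 = 5,  λ_3 = 3.5858  (check: sum = 15 = tr ✓).

Step 4 — unit eigenvector for λ_1 ≈ 6.4142: v spans the null space of (Sigma - λ_1 I), whose rows are
  r_1 = (-1.4142, -1, 0),  r_2 = (-1, -1.4142, -1),  r_3 = (0, -1, -1.4142).
  v is orthogonal to every row, so take v ∝ r_1 × r_2 = ((-1)·(-1) - (0)·(-1.4142), (0)·(-1) - (-1.4142)·(-1), (-1.4142)·(-1.4142) - (-1)·(-1)) ≈ (1, -1.4142, 1).
  Let u = (1, -1.4142, 1).
  ||u|| = √((1)² + (-1.4142)² + (1)²) = √(4) ≈ 2,  v_1 = u/||u|| ≈ (0.5, -0.7071, 0.5) (||v_1|| = 1).

λ_1 = 6.4142,  λ_2 = 5,  λ_3 = 3.5858;  v_1 ≈ (0.5, -0.7071, 0.5)


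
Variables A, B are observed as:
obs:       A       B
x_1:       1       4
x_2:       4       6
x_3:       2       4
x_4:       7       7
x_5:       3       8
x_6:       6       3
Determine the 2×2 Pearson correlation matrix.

Step 1 — column means:
  mean(A) = (1 + 4 + 2 + 7 + 3 + 6) / 6 = 23/6 = 3.8333
  mean(B) = (4 + 6 + 4 + 7 + 8 + 3) / 6 = 32/6 = 5.3333

Step 2 — sample variances and covariances s[i,j] = (1/(n-1)) · Σ_k (x_{k,i} - mean_i) · (x_{k,j} - mean_j), with n-1 = 5:
  s[A,A] = ((-2.8333)·(-2.8333) + (0.1667)·(0.1667) + (-1.8333)·(-1.8333) + (3.1667)·(3.1667) + (-0.8333)·(-0.8333) + (2.1667)·(2.1667)) / 5 = 26.8333/5 = 5.3667
  s[A,B] = ((-2.8333)·(-1.3333) + (0.1667)·(0.6667) + (-1.8333)·(-1.3333) + (3.1667)·(1.6667) + (-0.8333)·(2.6667) + (2.1667)·(-2.3333)) / 5 = 4.3333/5 = 0.8667
  s[B,B] = ((-1.3333)·(-1.3333) + (0.6667)·(0.6667) + (-1.3333)·(-1.3333) + (1.6667)·(1.6667) + (2.6667)·(2.6667) + (-2.3333)·(-2.3333)) / 5 = 19.3333/5 = 3.8667
  Sample standard deviations s_i = √(s[i,i]):
  s(A) = √(5.3667) = 2.3166
  s(B) = √(3.8667) = 1.9664

Step 3 — r_{ij} = s_{ij} / (s_i · s_j):
  r[A,A] = 1 (diagonal).
  r[A,B] = 0.8667 / (2.3166 · 1.9664) = 0.8667 / 4.5553 = 0.1903
  r[B,B] = 1 (diagonal).

R is symmetric with unit diagonal. Assembling:

R = [[1, 0.1903],
 [0.1903, 1]]


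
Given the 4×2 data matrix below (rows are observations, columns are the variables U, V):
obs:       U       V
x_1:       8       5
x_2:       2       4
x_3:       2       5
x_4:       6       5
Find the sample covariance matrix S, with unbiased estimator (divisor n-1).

Step 1 — column means:
  mean(U) = (8 + 2 + 2 + 6) / 4 = 18/4 = 4.5
  mean(V) = (5 + 4 + 5 + 5) / 4 = 19/4 = 4.75

Step 2 — sample covariance S[i,j] = (1/(n-1)) · Σ_k (x_{k,i} - mean_i) · (x_{k,j} - mean_j), with n-1 = 3.
  S[U,U] = ((3.5)·(3.5) + (-2.5)·(-2.5) + (-2.5)·(-2.5) + (1.5)·(1.5)) / 3 = 27/3 = 9
  S[U,V] = ((3.5)·(0.25) + (-2.5)·(-0.75) + (-2.5)·(0.25) + (1.5)·(0.25)) / 3 = 2.5/3 = 0.8333
  S[V,V] = ((0.25)·(0.25) + (-0.75)·(-0.75) + (0.25)·(0.25) + (0.25)·(0.25)) / 3 = 0.75/3 = 0.25

S is symmetric (S[j,i] = S[i,j]). Assembling:

S = [[9, 0.8333],
 [0.8333, 0.25]]


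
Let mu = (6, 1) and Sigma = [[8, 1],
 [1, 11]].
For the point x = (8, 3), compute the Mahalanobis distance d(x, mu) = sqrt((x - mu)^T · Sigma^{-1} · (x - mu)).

Step 1 — centre the observation: (x - mu) = (2, 2).

Step 2 — invert Sigma. det(Sigma) = 8·11 - (1)² = 87.
  Sigma^{-1} = (1/det) · [[d, -b], [-b, a]] = [[0.1264, -0.0115],
 [-0.0115, 0.092]].

Step 3 — form the quadratic (x - mu)^T · Sigma^{-1} · (x - mu):
  Sigma^{-1} · (x - mu) = (0.2299, 0.1609).
  (x - mu)^T · [Sigma^{-1} · (x - mu)] = (2)·(0.2299) + (2)·(0.1609) = 0.7816.

Step 4 — take square root: d = √(0.7816) ≈ 0.8841.

d(x, mu) = √(0.7816) ≈ 0.8841


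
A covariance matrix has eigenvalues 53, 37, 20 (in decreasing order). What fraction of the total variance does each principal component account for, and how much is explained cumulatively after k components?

Step 1 — total variance = trace(Sigma) = Σ λ_i = 53 + 37 + 20 = 110.

Step 2 — fraction explained by component i = λ_i / Σ λ:
  PC1: 53/110 = 0.4818
  PC2: 37/110 = 0.3364
  PC3: 20/110 = 0.1818

Step 3 — cumulative fraction after k components = (λ_1 + ... + λ_k) / Σ λ:
  k = 1: 53/110 = 0.4818
  k = 2: (53 + 37)/110 = 90/110 = 0.8182
  k = 3: (53 + 37 + 20)/110 = 110/110 = 1

Summary (fraction, with percent):

explained: PC1 0.4818 (48.18%), PC2 0.3364 (33.64%), PC3 0.1818 (18.18%);  cumulative: 0.4818, 0.8182, 1


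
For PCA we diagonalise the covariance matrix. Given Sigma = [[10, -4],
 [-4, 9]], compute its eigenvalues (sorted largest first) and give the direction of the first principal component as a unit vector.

Step 1 — characteristic polynomial of 2×2 Sigma:
  det(Sigma - λI) = λ² - trace · λ + det = 0.
  trace = 10 + 9 = 19, det = 10·9 - (-4)² = 74.
Step 2 — discriminant:
  Δ = trace² - 4·det = 361 - 296 = 65.
Step 3 — eigenvalues:
  λ = (trace ± √Δ)/2 = (19 ± 8.0623)/2,
  λ_1 = 13.5311,  λ_2 = 5.4689.

Step 4 — unit eigenvector for λ_1: solve (Sigma - λ_1 I)v = 0. First row:
  (10 - 13.5311)·v_x + (-4)·v_y = 0, i.e. (-3.5311)·v_x + (-4)·v_y = 0,
  so v ∝ (b, λ_1 - a) = (-4, 3.5311); multiply by -1 so the first entry is positive: u = (4, -3.5311).
  ||u|| = √((4)² + (-3.5311)²) = √(28.4689) ≈ 5.3356,
  v_1 = u/||u|| ≈ (0.7497, -0.6618) (||v_1|| = 1).

λ_1 = 13.5311,  λ_2 = 5.4689;  v_1 ≈ (0.7497, -0.6618)


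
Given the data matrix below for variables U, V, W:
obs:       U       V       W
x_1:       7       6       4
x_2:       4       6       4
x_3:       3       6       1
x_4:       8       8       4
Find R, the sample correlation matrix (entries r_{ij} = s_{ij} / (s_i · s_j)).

Step 1 — column means:
  mean(U) = (7 + 4 + 3 + 8) / 4 = 22/4 = 5.5
  mean(V) = (6 + 6 + 6 + 8) / 4 = 26/4 = 6.5
  mean(W) = (4 + 4 + 1 + 4) / 4 = 13/4 = 3.25

Step 2 — sample variances and covariances s[i,j] = (1/(n-1)) · Σ_k (x_{k,i} - mean_i) · (x_{k,j} - mean_j), with n-1 = 3:
  s[U,U] = ((1.5)·(1.5) + (-1.5)·(-1.5) + (-2.5)·(-2.5) + (2.5)·(2.5)) / 3 = 17/3 = 5.6667
  s[U,V] = ((1.5)·(-0.5) + (-1.5)·(-0.5) + (-2.5)·(-0.5) + (2.5)·(1.5)) / 3 = 5/3 = 1.6667
  s[U,W] = ((1.5)·(0.75) + (-1.5)·(0.75) + (-2.5)·(-2.25) + (2.5)·(0.75)) / 3 = 7.5/3 = 2.5
  s[V,V] = ((-0.5)·(-0.5) + (-0.5)·(-0.5) + (-0.5)·(-0.5) + (1.5)·(1.5)) / 3 = 3/3 = 1
  s[V,W] = ((-0.5)·(0.75) + (-0.5)·(0.75) + (-0.5)·(-2.25) + (1.5)·(0.75)) / 3 = 1.5/3 = 0.5
  s[W,W] = ((0.75)·(0.75) + (0.75)·(0.75) + (-2.25)·(-2.25) + (0.75)·(0.75)) / 3 = 6.75/3 = 2.25
  Sample standard deviations s_i = √(s[i,i]):
  s(U) = √(5.6667) = 2.3805
  s(V) = √(1) = 1
  s(W) = √(2.25) = 1.5

Step 3 — r_{ij} = s_{ij} / (s_i · s_j):
  r[U,U] = 1 (diagonal).
  r[U,V] = 1.6667 / (2.3805 · 1) = 1.6667 / 2.3805 = 0.7001
  r[U,W] = 2.5 / (2.3805 · 1.5) = 2.5 / 3.5707 = 0.7001
  r[V,V] = 1 (diagonal).
  r[V,W] = 0.5 / (1 · 1.5) = 0.5 / 1.5 = 0.3333
  r[W,W] = 1 (diagonal).

R is symmetric with unit diagonal. Assembling:

R = [[1, 0.7001, 0.7001],
 [0.7001, 1, 0.3333],
 [0.7001, 0.3333, 1]]


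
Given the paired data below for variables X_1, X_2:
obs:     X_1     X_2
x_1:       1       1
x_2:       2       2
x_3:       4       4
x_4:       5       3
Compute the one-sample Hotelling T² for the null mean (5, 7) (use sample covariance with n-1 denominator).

Step 1 — sample mean vector:
  mean(X_1) = (1 + 2 + 4 + 5) / 4 = 12/4 = 3
  mean(X_2) = (1 + 2 + 4 + 3) / 4 = 10/4 = 2.5
  x̄ = (3, 2.5),  deviation x̄ - mu_0 = (3, 2.5) - (5, 7) = (-2, -4.5).

Step 2 — sample covariance matrix, S[i,j] = (1/(n-1)) · Σ_k (x_{k,i} - mean_i) · (x_{k,j} - mean_j), divisor n-1 = 3:
  S[X_1,X_1] = ((-2)·(-2) + (-1)·(-1) + (1)·(1) + (2)·(2)) / 3 = 10/3 = 3.3333
  S[X_1,X_2] = ((-2)·(-1.5) + (-1)·(-0.5) + (1)·(1.5) + (2)·(0.5)) / 3 = 6/3 = 2
  S[X_2,X_2] = ((-1.5)·(-1.5) + (-0.5)·(-0.5) + (1.5)·(1.5) + (0.5)·(0.5)) / 3 = 5/3 = 1.6667
  S = [[3.3333, 2],
 [2, 1.6667]].

Step 3 — invert S. det(S) = 3.3333·1.6667 - (2)² = 1.5556.
  S^{-1} = (1/det) · [[d, -b], [-b, a]] = [[1.0714, -1.2857],
 [-1.2857, 2.1429]].

Step 4 — quadratic form (x̄ - mu_0)^T · S^{-1} · (x̄ - mu_0):
  S^{-1} · (x̄ - mu_0) = (3.6429, -7.0714),
  (x̄ - mu_0)^T · [...] = (-2)·(3.6429) + (-4.5)·(-7.0714) = 24.5357.

Step 5 — scale by n: T² = 4 · 24.5357 = 98.1429.

T² ≈ 98.1429


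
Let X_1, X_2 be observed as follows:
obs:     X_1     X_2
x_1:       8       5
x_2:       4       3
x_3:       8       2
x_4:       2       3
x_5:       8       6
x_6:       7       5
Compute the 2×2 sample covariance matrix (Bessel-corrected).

Step 1 — column means:
  mean(X_1) = (8 + 4 + 8 + 2 + 8 + 7) / 6 = 37/6 = 6.1667
  mean(X_2) = (5 + 3 + 2 + 3 + 6 + 5) / 6 = 24/6 = 4

Step 2 — sample covariance S[i,j] = (1/(n-1)) · Σ_k (x_{k,i} - mean_i) · (x_{k,j} - mean_j), with n-1 = 5.
  S[X_1,X_1] = ((1.8333)·(1.8333) + (-2.1667)·(-2.1667) + (1.8333)·(1.8333) + (-4.1667)·(-4.1667) + (1.8333)·(1.8333) + (0.8333)·(0.8333)) / 5 = 32.8333/5 = 6.5667
  S[X_1,X_2] = ((1.8333)·(1) + (-2.1667)·(-1) + (1.8333)·(-2) + (-4.1667)·(-1) + (1.8333)·(2) + (0.8333)·(1)) / 5 = 9/5 = 1.8
  S[X_2,X_2] = ((1)·(1) + (-1)·(-1) + (-2)·(-2) + (-1)·(-1) + (2)·(2) + (1)·(1)) / 5 = 12/5 = 2.4

S is symmetric (S[j,i] = S[i,j]). Assembling:

S = [[6.5667, 1.8],
 [1.8, 2.4]]


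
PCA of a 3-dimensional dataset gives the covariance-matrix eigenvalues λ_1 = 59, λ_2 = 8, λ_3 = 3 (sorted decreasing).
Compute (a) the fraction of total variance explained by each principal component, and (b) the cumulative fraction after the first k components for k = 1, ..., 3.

Step 1 — total variance = trace(Sigma) = Σ λ_i = 59 + 8 + 3 = 70.

Step 2 — fraction explained by component i = λ_i / Σ λ:
  PC1: 59/70 = 0.8429
  PC2: 8/70 = 0.1143
  PC3: 3/70 = 0.0429

Step 3 — cumulative fraction after k components = (λ_1 + ... + λ_k) / Σ λ:
  k = 1: 59/70 = 0.8429
  k = 2: (59 + 8)/70 = 67/70 = 0.9571
  k = 3: (59 + 8 + 3)/70 = 70/70 = 1

Summary (fraction, with percent):

explained: PC1 0.8429 (84.29%), PC2 0.1143 (11.43%), PC3 0.0429 (4.29%);  cumulative: 0.8429, 0.9571, 1


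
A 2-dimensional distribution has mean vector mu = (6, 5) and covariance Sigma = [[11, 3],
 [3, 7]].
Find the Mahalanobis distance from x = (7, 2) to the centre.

Step 1 — centre the observation: (x - mu) = (1, -3).

Step 2 — invert Sigma. det(Sigma) = 11·7 - (3)² = 68.
  Sigma^{-1} = (1/det) · [[d, -b], [-b, a]] = [[0.1029, -0.0441],
 [-0.0441, 0.1618]].

Step 3 — form the quadratic (x - mu)^T · Sigma^{-1} · (x - mu):
  Sigma^{-1} · (x - mu) = (0.2353, -0.5294).
  (x - mu)^T · [Sigma^{-1} · (x - mu)] = (1)·(0.2353) + (-3)·(-0.5294) = 1.8235.

Step 4 — take square root: d = √(1.8235) ≈ 1.3504.

d(x, mu) = √(1.8235) ≈ 1.3504


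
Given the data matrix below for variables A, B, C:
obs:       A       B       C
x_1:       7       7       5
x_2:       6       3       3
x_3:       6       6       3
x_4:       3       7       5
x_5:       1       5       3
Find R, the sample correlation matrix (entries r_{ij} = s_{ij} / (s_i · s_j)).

Step 1 — column means:
  mean(A) = (7 + 6 + 6 + 3 + 1) / 5 = 23/5 = 4.6
  mean(B) = (7 + 3 + 6 + 7 + 5) / 5 = 28/5 = 5.6
  mean(C) = (5 + 3 + 3 + 5 + 3) / 5 = 19/5 = 3.8

Step 2 — sample variances and covariances s[i,j] = (1/(n-1)) · Σ_k (x_{k,i} - mean_i) · (x_{k,j} - mean_j), with n-1 = 4:
  s[A,A] = ((2.4)·(2.4) + (1.4)·(1.4) + (1.4)·(1.4) + (-1.6)·(-1.6) + (-3.6)·(-3.6)) / 4 = 25.2/4 = 6.3
  s[A,B] = ((2.4)·(1.4) + (1.4)·(-2.6) + (1.4)·(0.4) + (-1.6)·(1.4) + (-3.6)·(-0.6)) / 4 = 0.2/4 = 0.05
  s[A,C] = ((2.4)·(1.2) + (1.4)·(-0.8) + (1.4)·(-0.8) + (-1.6)·(1.2) + (-3.6)·(-0.8)) / 4 = 1.6/4 = 0.4
  s[B,B] = ((1.4)·(1.4) + (-2.6)·(-2.6) + (0.4)·(0.4) + (1.4)·(1.4) + (-0.6)·(-0.6)) / 4 = 11.2/4 = 2.8
  s[B,C] = ((1.4)·(1.2) + (-2.6)·(-0.8) + (0.4)·(-0.8) + (1.4)·(1.2) + (-0.6)·(-0.8)) / 4 = 5.6/4 = 1.4
  s[C,C] = ((1.2)·(1.2) + (-0.8)·(-0.8) + (-0.8)·(-0.8) + (1.2)·(1.2) + (-0.8)·(-0.8)) / 4 = 4.8/4 = 1.2
  Sample standard deviations s_i = √(s[i,i]):
  s(A) = √(6.3) = 2.51
  s(B) = √(2.8) = 1.6733
  s(C) = √(1.2) = 1.0954

Step 3 — r_{ij} = s_{ij} / (s_i · s_j):
  r[A,A] = 1 (diagonal).
  r[A,B] = 0.05 / (2.51 · 1.6733) = 0.05 / 4.2 = 0.0119
  r[A,C] = 0.4 / (2.51 · 1.0954) = 0.4 / 2.7495 = 0.1455
  r[B,B] = 1 (diagonal).
  r[B,C] = 1.4 / (1.6733 · 1.0954) = 1.4 / 1.833 = 0.7638
  r[C,C] = 1 (diagonal).

R is symmetric with unit diagonal. Assembling:

R = [[1, 0.0119, 0.1455],
 [0.0119, 1, 0.7638],
 [0.1455, 0.7638, 1]]


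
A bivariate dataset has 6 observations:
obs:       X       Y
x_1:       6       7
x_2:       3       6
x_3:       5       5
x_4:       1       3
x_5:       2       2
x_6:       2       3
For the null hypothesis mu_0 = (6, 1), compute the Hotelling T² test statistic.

Step 1 — sample mean vector:
  mean(X) = (6 + 3 + 5 + 1 + 2 + 2) / 6 = 19/6 = 3.1667
  mean(Y) = (7 + 6 + 5 + 3 + 2 + 3) / 6 = 26/6 = 4.3333
  x̄ = (3.1667, 4.3333),  deviation x̄ - mu_0 = (3.1667, 4.3333) - (6, 1) = (-2.8333, 3.3333).

Step 2 — sample covariance matrix, S[i,j] = (1/(n-1)) · Σ_k (x_{k,i} - mean_i) · (x_{k,j} - mean_j), divisor n-1 = 5:
  S[X,X] = ((2.8333)·(2.8333) + (-0.1667)·(-0.1667) + (1.8333)·(1.8333) + (-2.1667)·(-2.1667) + (-1.1667)·(-1.1667) + (-1.1667)·(-1.1667)) / 5 = 18.8333/5 = 3.7667
  S[X,Y] = ((2.8333)·(2.6667) + (-0.1667)·(1.6667) + (1.8333)·(0.6667) + (-2.1667)·(-1.3333) + (-1.1667)·(-2.3333) + (-1.1667)·(-1.3333)) / 5 = 15.6667/5 = 3.1333
  S[Y,Y] = ((2.6667)·(2.6667) + (1.6667)·(1.6667) + (0.6667)·(0.6667) + (-1.3333)·(-1.3333) + (-2.3333)·(-2.3333) + (-1.3333)·(-1.3333)) / 5 = 19.3333/5 = 3.8667
  S = [[3.7667, 3.1333],
 [3.1333, 3.8667]].

Step 3 — invert S. det(S) = 3.7667·3.8667 - (3.1333)² = 4.7467.
  S^{-1} = (1/det) · [[d, -b], [-b, a]] = [[0.8146, -0.6601],
 [-0.6601, 0.7935]].

Step 4 — quadratic form (x̄ - mu_0)^T · S^{-1} · (x̄ - mu_0):
  S^{-1} · (x̄ - mu_0) = (-4.5084, 4.5154),
  (x̄ - mu_0)^T · [...] = (-2.8333)·(-4.5084) + (3.3333)·(4.5154) = 27.8254.

Step 5 — scale by n: T² = 6 · 27.8254 = 166.9522.

T² ≈ 166.9522


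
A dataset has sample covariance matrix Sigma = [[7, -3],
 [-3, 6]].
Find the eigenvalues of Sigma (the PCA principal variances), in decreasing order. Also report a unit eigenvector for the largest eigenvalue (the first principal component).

Step 1 — characteristic polynomial of 2×2 Sigma:
  det(Sigma - λI) = λ² - trace · λ + det = 0.
  trace = 7 + 6 = 13, det = 7·6 - (-3)² = 33.
Step 2 — discriminant:
  Δ = trace² - 4·det = 169 - 132 = 37.
Step 3 — eigenvalues:
  λ = (trace ± √Δ)/2 = (13 ± 6.0828)/2,
  λ_1 = 9.5414,  λ_2 = 3.4586.

Step 4 — unit eigenvector for λ_1: solve (Sigma - λ_1 I)v = 0. First row:
  (7 - 9.5414)·v_x + (-3)·v_y = 0, i.e. (-2.5414)·v_x + (-3)·v_y = 0,
  so v ∝ (b, λ_1 - a) = (-3, 2.5414); multiply by -1 so the first entry is positive: u = (3, -2.5414).
  ||u|| = √((3)² + (-2.5414)²) = √(15.4586) ≈ 3.9317,
  v_1 = u/||u|| ≈ (0.763, -0.6464) (||v_1|| = 1).

λ_1 = 9.5414,  λ_2 = 3.4586;  v_1 ≈ (0.763, -0.6464)


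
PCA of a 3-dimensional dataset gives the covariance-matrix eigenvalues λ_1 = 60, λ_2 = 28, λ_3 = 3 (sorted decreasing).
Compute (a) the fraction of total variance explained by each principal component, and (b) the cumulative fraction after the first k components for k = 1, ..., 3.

Step 1 — total variance = trace(Sigma) = Σ λ_i = 60 + 28 + 3 = 91.

Step 2 — fraction explained by component i = λ_i / Σ λ:
  PC1: 60/91 = 0.6593
  PC2: 28/91 = 0.3077
  PC3: 3/91 = 0.033

Step 3 — cumulative fraction after k components = (λ_1 + ... + λ_k) / Σ λ:
  k = 1: 60/91 = 0.6593
  k = 2: (60 + 28)/91 = 88/91 = 0.967
  k = 3: (60 + 28 + 3)/91 = 91/91 = 1

Summary (fraction, with percent):

explained: PC1 0.6593 (65.93%), PC2 0.3077 (30.77%), PC3 0.033 (3.3%);  cumulative: 0.6593, 0.967, 1


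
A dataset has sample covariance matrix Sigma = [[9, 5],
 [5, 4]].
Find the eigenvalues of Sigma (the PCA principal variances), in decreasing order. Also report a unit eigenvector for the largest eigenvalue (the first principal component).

Step 1 — characteristic polynomial of 2×2 Sigma:
  det(Sigma - λI) = λ² - trace · λ + det = 0.
  trace = 9 + 4 = 13, det = 9·4 - (5)² = 11.
Step 2 — discriminant:
  Δ = trace² - 4·det = 169 - 44 = 125.
Step 3 — eigenvalues:
  λ = (trace ± √Δ)/2 = (13 ± 11.1803)/2,
  λ_1 = 12.0902,  λ_2 = 0.9098.

Step 4 — unit eigenvector for λ_1: solve (Sigma - λ_1 I)v = 0. First row:
  (9 - 12.0902)·v_x + (5)·v_y = 0, i.e. (-3.0902)·v_x + (5)·v_y = 0,
  so v ∝ (b, λ_1 - a) = (5, 3.0902) = u.
  ||u|| = √((5)² + (3.0902)²) = √(34.5492) ≈ 5.8779,
  v_1 = u/||u|| ≈ (0.8507, 0.5257) (||v_1|| = 1).

λ_1 = 12.0902,  λ_2 = 0.9098;  v_1 ≈ (0.8507, 0.5257)


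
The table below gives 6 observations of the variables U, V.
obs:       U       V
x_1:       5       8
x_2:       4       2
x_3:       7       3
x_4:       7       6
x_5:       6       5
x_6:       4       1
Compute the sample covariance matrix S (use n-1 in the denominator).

Step 1 — column means:
  mean(U) = (5 + 4 + 7 + 7 + 6 + 4) / 6 = 33/6 = 5.5
  mean(V) = (8 + 2 + 3 + 6 + 5 + 1) / 6 = 25/6 = 4.1667

Step 2 — sample covariance S[i,j] = (1/(n-1)) · Σ_k (x_{k,i} - mean_i) · (x_{k,j} - mean_j), with n-1 = 5.
  S[U,U] = ((-0.5)·(-0.5) + (-1.5)·(-1.5) + (1.5)·(1.5) + (1.5)·(1.5) + (0.5)·(0.5) + (-1.5)·(-1.5)) / 5 = 9.5/5 = 1.9
  S[U,V] = ((-0.5)·(3.8333) + (-1.5)·(-2.1667) + (1.5)·(-1.1667) + (1.5)·(1.8333) + (0.5)·(0.8333) + (-1.5)·(-3.1667)) / 5 = 7.5/5 = 1.5
  S[V,V] = ((3.8333)·(3.8333) + (-2.1667)·(-2.1667) + (-1.1667)·(-1.1667) + (1.8333)·(1.8333) + (0.8333)·(0.8333) + (-3.1667)·(-3.1667)) / 5 = 34.8333/5 = 6.9667

S is symmetric (S[j,i] = S[i,j]). Assembling:

S = [[1.9, 1.5],
 [1.5, 6.9667]]


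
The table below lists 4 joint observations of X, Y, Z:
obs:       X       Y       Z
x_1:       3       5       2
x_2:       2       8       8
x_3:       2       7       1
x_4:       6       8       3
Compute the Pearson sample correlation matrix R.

Step 1 — column means:
  mean(X) = (3 + 2 + 2 + 6) / 4 = 13/4 = 3.25
  mean(Y) = (5 + 8 + 7 + 8) / 4 = 28/4 = 7
  mean(Z) = (2 + 8 + 1 + 3) / 4 = 14/4 = 3.5

Step 2 — sample variances and covariances s[i,j] = (1/(n-1)) · Σ_k (x_{k,i} - mean_i) · (x_{k,j} - mean_j), with n-1 = 3:
  s[X,X] = ((-0.25)·(-0.25) + (-1.25)·(-1.25) + (-1.25)·(-1.25) + (2.75)·(2.75)) / 3 = 10.75/3 = 3.5833
  s[X,Y] = ((-0.25)·(-2) + (-1.25)·(1) + (-1.25)·(0) + (2.75)·(1)) / 3 = 2/3 = 0.6667
  s[X,Z] = ((-0.25)·(-1.5) + (-1.25)·(4.5) + (-1.25)·(-2.5) + (2.75)·(-0.5)) / 3 = -3.5/3 = -1.1667
  s[Y,Y] = ((-2)·(-2) + (1)·(1) + (0)·(0) + (1)·(1)) / 3 = 6/3 = 2
  s[Y,Z] = ((-2)·(-1.5) + (1)·(4.5) + (0)·(-2.5) + (1)·(-0.5)) / 3 = 7/3 = 2.3333
  s[Z,Z] = ((-1.5)·(-1.5) + (4.5)·(4.5) + (-2.5)·(-2.5) + (-0.5)·(-0.5)) / 3 = 29/3 = 9.6667
  Sample standard deviations s_i = √(s[i,i]):
  s(X) = √(3.5833) = 1.893
  s(Y) = √(2) = 1.4142
  s(Z) = √(9.6667) = 3.1091

Step 3 — r_{ij} = s_{ij} / (s_i · s_j):
  r[X,X] = 1 (diagonal).
  r[X,Y] = 0.6667 / (1.893 · 1.4142) = 0.6667 / 2.6771 = 0.249
  r[X,Z] = -1.1667 / (1.893 · 3.1091) = -1.1667 / 5.8855 = -0.1982
  r[Y,Y] = 1 (diagonal).
  r[Y,Z] = 2.3333 / (1.4142 · 3.1091) = 2.3333 / 4.397 = 0.5307
  r[Z,Z] = 1 (diagonal).

R is symmetric with unit diagonal. Assembling:

R = [[1, 0.249, -0.1982],
 [0.249, 1, 0.5307],
 [-0.1982, 0.5307, 1]]


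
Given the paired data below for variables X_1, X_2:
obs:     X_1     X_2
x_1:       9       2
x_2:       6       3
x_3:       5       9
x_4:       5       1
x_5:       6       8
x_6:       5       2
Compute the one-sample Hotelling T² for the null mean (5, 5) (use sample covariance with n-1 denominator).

Step 1 — sample mean vector:
  mean(X_1) = (9 + 6 + 5 + 5 + 6 + 5) / 6 = 36/6 = 6
  mean(X_2) = (2 + 3 + 9 + 1 + 8 + 2) / 6 = 25/6 = 4.1667
  x̄ = (6, 4.1667),  deviation x̄ - mu_0 = (6, 4.1667) - (5, 5) = (1, -0.8333).

Step 2 — sample covariance matrix, S[i,j] = (1/(n-1)) · Σ_k (x_{k,i} - mean_i) · (x_{k,j} - mean_j), divisor n-1 = 5:
  S[X_1,X_1] = ((3)·(3) + (0)·(0) + (-1)·(-1) + (-1)·(-1) + (0)·(0) + (-1)·(-1)) / 5 = 12/5 = 2.4
  S[X_1,X_2] = ((3)·(-2.1667) + (0)·(-1.1667) + (-1)·(4.8333) + (-1)·(-3.1667) + (0)·(3.8333) + (-1)·(-2.1667)) / 5 = -6/5 = -1.2
  S[X_2,X_2] = ((-2.1667)·(-2.1667) + (-1.1667)·(-1.1667) + (4.8333)·(4.8333) + (-3.1667)·(-3.1667) + (3.8333)·(3.8333) + (-2.1667)·(-2.1667)) / 5 = 58.8333/5 = 11.7667
  S = [[2.4, -1.2],
 [-1.2, 11.7667]].

Step 3 — invert S. det(S) = 2.4·11.7667 - (-1.2)² = 26.8.
  S^{-1} = (1/det) · [[d, -b], [-b, a]] = [[0.4391, 0.0448],
 [0.0448, 0.0896]].

Step 4 — quadratic form (x̄ - mu_0)^T · S^{-1} · (x̄ - mu_0):
  S^{-1} · (x̄ - mu_0) = (0.4017, -0.0299),
  (x̄ - mu_0)^T · [...] = (1)·(0.4017) + (-0.8333)·(-0.0299) = 0.4266.

Step 5 — scale by n: T² = 6 · 0.4266 = 2.5597.

T² ≈ 2.5597


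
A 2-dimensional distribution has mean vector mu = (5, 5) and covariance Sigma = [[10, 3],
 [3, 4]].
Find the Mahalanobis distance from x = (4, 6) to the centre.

Step 1 — centre the observation: (x - mu) = (-1, 1).

Step 2 — invert Sigma. det(Sigma) = 10·4 - (3)² = 31.
  Sigma^{-1} = (1/det) · [[d, -b], [-b, a]] = [[0.129, -0.0968],
 [-0.0968, 0.3226]].

Step 3 — form the quadratic (x - mu)^T · Sigma^{-1} · (x - mu):
  Sigma^{-1} · (x - mu) = (-0.2258, 0.4194).
  (x - mu)^T · [Sigma^{-1} · (x - mu)] = (-1)·(-0.2258) + (1)·(0.4194) = 0.6452.

Step 4 — take square root: d = √(0.6452) ≈ 0.8032.

d(x, mu) = √(0.6452) ≈ 0.8032


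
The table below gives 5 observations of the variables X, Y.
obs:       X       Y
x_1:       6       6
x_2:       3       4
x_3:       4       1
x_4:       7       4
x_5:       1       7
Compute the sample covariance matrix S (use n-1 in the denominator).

Step 1 — column means:
  mean(X) = (6 + 3 + 4 + 7 + 1) / 5 = 21/5 = 4.2
  mean(Y) = (6 + 4 + 1 + 4 + 7) / 5 = 22/5 = 4.4

Step 2 — sample covariance S[i,j] = (1/(n-1)) · Σ_k (x_{k,i} - mean_i) · (x_{k,j} - mean_j), with n-1 = 4.
  S[X,X] = ((1.8)·(1.8) + (-1.2)·(-1.2) + (-0.2)·(-0.2) + (2.8)·(2.8) + (-3.2)·(-3.2)) / 4 = 22.8/4 = 5.7
  S[X,Y] = ((1.8)·(1.6) + (-1.2)·(-0.4) + (-0.2)·(-3.4) + (2.8)·(-0.4) + (-3.2)·(2.6)) / 4 = -5.4/4 = -1.35
  S[Y,Y] = ((1.6)·(1.6) + (-0.4)·(-0.4) + (-3.4)·(-3.4) + (-0.4)·(-0.4) + (2.6)·(2.6)) / 4 = 21.2/4 = 5.3

S is symmetric (S[j,i] = S[i,j]). Assembling:

S = [[5.7, -1.35],
 [-1.35, 5.3]]


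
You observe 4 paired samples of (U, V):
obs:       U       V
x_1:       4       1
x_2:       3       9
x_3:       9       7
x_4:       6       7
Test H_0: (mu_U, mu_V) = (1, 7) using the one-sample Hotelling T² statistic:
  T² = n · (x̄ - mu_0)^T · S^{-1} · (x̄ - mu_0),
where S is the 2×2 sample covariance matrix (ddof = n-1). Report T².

Step 1 — sample mean vector:
  mean(U) = (4 + 3 + 9 + 6) / 4 = 22/4 = 5.5
  mean(V) = (1 + 9 + 7 + 7) / 4 = 24/4 = 6
  x̄ = (5.5, 6),  deviation x̄ - mu_0 = (5.5, 6) - (1, 7) = (4.5, -1).

Step 2 — sample covariance matrix, S[i,j] = (1/(n-1)) · Σ_k (x_{k,i} - mean_i) · (x_{k,j} - mean_j), divisor n-1 = 3:
  S[U,U] = ((-1.5)·(-1.5) + (-2.5)·(-2.5) + (3.5)·(3.5) + (0.5)·(0.5)) / 3 = 21/3 = 7
  S[U,V] = ((-1.5)·(-5) + (-2.5)·(3) + (3.5)·(1) + (0.5)·(1)) / 3 = 4/3 = 1.3333
  S[V,V] = ((-5)·(-5) + (3)·(3) + (1)·(1) + (1)·(1)) / 3 = 36/3 = 12
  S = [[7, 1.3333],
 [1.3333, 12]].

Step 3 — invert S. det(S) = 7·12 - (1.3333)² = 82.2222.
  S^{-1} = (1/det) · [[d, -b], [-b, a]] = [[0.1459, -0.0162],
 [-0.0162, 0.0851]].

Step 4 — quadratic form (x̄ - mu_0)^T · S^{-1} · (x̄ - mu_0):
  S^{-1} · (x̄ - mu_0) = (0.673, -0.1581),
  (x̄ - mu_0)^T · [...] = (4.5)·(0.673) + (-1)·(-0.1581) = 3.1865.

Step 5 — scale by n: T² = 4 · 3.1865 = 12.7459.

T² ≈ 12.7459


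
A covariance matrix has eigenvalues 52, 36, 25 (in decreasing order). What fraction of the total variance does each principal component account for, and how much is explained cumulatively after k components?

Step 1 — total variance = trace(Sigma) = Σ λ_i = 52 + 36 + 25 = 113.

Step 2 — fraction explained by component i = λ_i / Σ λ:
  PC1: 52/113 = 0.4602
  PC2: 36/113 = 0.3186
  PC3: 25/113 = 0.2212

Step 3 — cumulative fraction after k components = (λ_1 + ... + λ_k) / Σ λ:
  k = 1: 52/113 = 0.4602
  k = 2: (52 + 36)/113 = 88/113 = 0.7788
  k = 3: (52 + 36 + 25)/113 = 113/113 = 1

Summary (fraction, with percent):

explained: PC1 0.4602 (46.02%), PC2 0.3186 (31.86%), PC3 0.2212 (22.12%);  cumulative: 0.4602, 0.7788, 1


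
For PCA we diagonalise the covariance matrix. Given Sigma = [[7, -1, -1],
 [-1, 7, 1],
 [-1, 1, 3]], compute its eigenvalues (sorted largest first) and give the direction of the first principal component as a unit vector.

Step 1 — characteristic polynomial p(λ) = det(λI - Sigma) = λ³ - tr·λ² + c_1·λ - det, where tr = trace, c_1 = sum of the principal 2×2 minors, det = det(Sigma):
  tr = 7 + 7 + 3 = 17,
  c_1 = (7·7 - (-1)²) + (7·3 - (-1)²) + (7·3 - (1)²) = 48 + 20 + 20 = 88,
  det = 7·(7·3 - (1)²) - (-1)·((-1)·3 - (1)·(-1)) + (-1)·((-1)·(1) - 7·(-1)) = 7·(20) - (-1)·(-2) + (-1)·(6) = 132.
  So p(λ) = λ³ - 17λ² + 88λ - 132.
Step 2 — look for an integer root (rational root theorem: any rational root is an integer divisor of 132). Testing λ = 6:
  p(6) = 216 - 612 + 528 - 132 = 0  ✓
  Dividing out (λ - 6): p(λ) = (λ - 6)(λ² - 11λ + 22).
Step 3 — remaining eigenvalues from the quadratic λ² - 11λ + 22 = 0:
  Δ = 11² - 4·22 = 121 - 88 = 33,  λ = (11 ± √33)/2 = (11 ± 5.7446)/2 ≈ 8.3723 or 2.6277.
  Sorted: λ_1 = 8.3723,  λ_2 = 6,  λ_3 = 2.6277  (check: sum = 17 = tr ✓).

Step 4 — unit eigenvector for λ_1 ≈ 8.3723: v spans the null space of (Sigma - λ_1 I), whose rows are
  r_1 = (-1.3723, -1, -1),  r_2 = (-1, -1.3723, 1),  r_3 = (-1, 1, -5.3723).
  v is orthogonal to every row, so take v ∝ r_1 × r_2 = ((-1)·(1) - (-1)·(-1.3723), (-1)·(-1) - (-1.3723)·(1), (-1.3723)·(-1.3723) - (-1)·(-1)) ≈ (-2.3723, 2.3723, 0.8832).
  Rescale (multiply by -1 so the first nonzero entry is positive): u = (2.3723, -2.3723, -0.8832).
  ||u|| = √((2.3723)² + (-2.3723)² + (-0.8832)²) = √(12.0354) ≈ 3.4692,  v_1 = u/||u|| ≈ (0.6838, -0.6838, -0.2546) (||v_1|| = 1).

λ_1 = 8.3723,  λ_2 = 6,  λ_3 = 2.6277;  v_1 ≈ (0.6838, -0.6838, -0.2546)


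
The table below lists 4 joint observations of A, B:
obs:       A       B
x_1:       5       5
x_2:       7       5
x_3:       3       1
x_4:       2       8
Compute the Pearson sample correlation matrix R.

Step 1 — column means:
  mean(A) = (5 + 7 + 3 + 2) / 4 = 17/4 = 4.25
  mean(B) = (5 + 5 + 1 + 8) / 4 = 19/4 = 4.75

Step 2 — sample variances and covariances s[i,j] = (1/(n-1)) · Σ_k (x_{k,i} - mean_i) · (x_{k,j} - mean_j), with n-1 = 3:
  s[A,A] = ((0.75)·(0.75) + (2.75)·(2.75) + (-1.25)·(-1.25) + (-2.25)·(-2.25)) / 3 = 14.75/3 = 4.9167
  s[A,B] = ((0.75)·(0.25) + (2.75)·(0.25) + (-1.25)·(-3.75) + (-2.25)·(3.25)) / 3 = -1.75/3 = -0.5833
  s[B,B] = ((0.25)·(0.25) + (0.25)·(0.25) + (-3.75)·(-3.75) + (3.25)·(3.25)) / 3 = 24.75/3 = 8.25
  Sample standard deviations s_i = √(s[i,i]):
  s(A) = √(4.9167) = 2.2174
  s(B) = √(8.25) = 2.8723

Step 3 — r_{ij} = s_{ij} / (s_i · s_j):
  r[A,A] = 1 (diagonal).
  r[A,B] = -0.5833 / (2.2174 · 2.8723) = -0.5833 / 6.3689 = -0.0916
  r[B,B] = 1 (diagonal).

R is symmetric with unit diagonal. Assembling:

R = [[1, -0.0916],
 [-0.0916, 1]]


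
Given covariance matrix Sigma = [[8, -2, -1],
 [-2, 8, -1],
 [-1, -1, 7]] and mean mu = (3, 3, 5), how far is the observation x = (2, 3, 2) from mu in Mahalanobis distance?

Step 1 — centre the observation: (x - mu) = (-1, 0, -3).

Step 2 — invert Sigma (cofactor / det for 3×3, or solve directly):
  Sigma^{-1} = [[0.1375, 0.0375, 0.025],
 [0.0375, 0.1375, 0.025],
 [0.025, 0.025, 0.15]].

Step 3 — form the quadratic (x - mu)^T · Sigma^{-1} · (x - mu):
  Sigma^{-1} · (x - mu) = (-0.2125, -0.1125, -0.475).
  (x - mu)^T · [Sigma^{-1} · (x - mu)] = (-1)·(-0.2125) + (0)·(-0.1125) + (-3)·(-0.475) = 1.6375.

Step 4 — take square root: d = √(1.6375) ≈ 1.2796.

d(x, mu) = √(1.6375) ≈ 1.2796


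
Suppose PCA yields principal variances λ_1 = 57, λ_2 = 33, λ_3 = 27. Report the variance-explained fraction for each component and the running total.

Step 1 — total variance = trace(Sigma) = Σ λ_i = 57 + 33 + 27 = 117.

Step 2 — fraction explained by component i = λ_i / Σ λ:
  PC1: 57/117 = 0.4872
  PC2: 33/117 = 0.2821
  PC3: 27/117 = 0.2308

Step 3 — cumulative fraction after k components = (λ_1 + ... + λ_k) / Σ λ:
  k = 1: 57/117 = 0.4872
  k = 2: (57 + 33)/117 = 90/117 = 0.7692
  k = 3: (57 + 33 + 27)/117 = 117/117 = 1

Summary (fraction, with percent):

explained: PC1 0.4872 (48.72%), PC2 0.2821 (28.21%), PC3 0.2308 (23.08%);  cumulative: 0.4872, 0.7692, 1


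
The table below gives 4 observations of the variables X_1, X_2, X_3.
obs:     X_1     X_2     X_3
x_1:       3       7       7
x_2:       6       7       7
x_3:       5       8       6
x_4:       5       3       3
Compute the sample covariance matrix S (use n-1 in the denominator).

Step 1 — column means:
  mean(X_1) = (3 + 6 + 5 + 5) / 4 = 19/4 = 4.75
  mean(X_2) = (7 + 7 + 8 + 3) / 4 = 25/4 = 6.25
  mean(X_3) = (7 + 7 + 6 + 3) / 4 = 23/4 = 5.75

Step 2 — sample covariance S[i,j] = (1/(n-1)) · Σ_k (x_{k,i} - mean_i) · (x_{k,j} - mean_j), with n-1 = 3.
  S[X_1,X_1] = ((-1.75)·(-1.75) + (1.25)·(1.25) + (0.25)·(0.25) + (0.25)·(0.25)) / 3 = 4.75/3 = 1.5833
  S[X_1,X_2] = ((-1.75)·(0.75) + (1.25)·(0.75) + (0.25)·(1.75) + (0.25)·(-3.25)) / 3 = -0.75/3 = -0.25
  S[X_1,X_3] = ((-1.75)·(1.25) + (1.25)·(1.25) + (0.25)·(0.25) + (0.25)·(-2.75)) / 3 = -1.25/3 = -0.4167
  S[X_2,X_2] = ((0.75)·(0.75) + (0.75)·(0.75) + (1.75)·(1.75) + (-3.25)·(-3.25)) / 3 = 14.75/3 = 4.9167
  S[X_2,X_3] = ((0.75)·(1.25) + (0.75)·(1.25) + (1.75)·(0.25) + (-3.25)·(-2.75)) / 3 = 11.25/3 = 3.75
  S[X_3,X_3] = ((1.25)·(1.25) + (1.25)·(1.25) + (0.25)·(0.25) + (-2.75)·(-2.75)) / 3 = 10.75/3 = 3.5833

S is symmetric (S[j,i] = S[i,j]). Assembling:

S = [[1.5833, -0.25, -0.4167],
 [-0.25, 4.9167, 3.75],
 [-0.4167, 3.75, 3.5833]]


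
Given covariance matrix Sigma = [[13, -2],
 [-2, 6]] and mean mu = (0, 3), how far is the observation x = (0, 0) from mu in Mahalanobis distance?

Step 1 — centre the observation: (x - mu) = (0, -3).

Step 2 — invert Sigma. det(Sigma) = 13·6 - (-2)² = 74.
  Sigma^{-1} = (1/det) · [[d, -b], [-b, a]] = [[0.0811, 0.027],
 [0.027, 0.1757]].

Step 3 — form the quadratic (x - mu)^T · Sigma^{-1} · (x - mu):
  Sigma^{-1} · (x - mu) = (-0.0811, -0.527).
  (x - mu)^T · [Sigma^{-1} · (x - mu)] = (0)·(-0.0811) + (-3)·(-0.527) = 1.5811.

Step 4 — take square root: d = √(1.5811) ≈ 1.2574.

d(x, mu) = √(1.5811) ≈ 1.2574


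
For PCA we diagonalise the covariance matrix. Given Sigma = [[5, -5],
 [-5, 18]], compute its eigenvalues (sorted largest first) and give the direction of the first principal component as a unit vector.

Step 1 — characteristic polynomial of 2×2 Sigma:
  det(Sigma - λI) = λ² - trace · λ + det = 0.
  trace = 5 + 18 = 23, det = 5·18 - (-5)² = 65.
Step 2 — discriminant:
  Δ = trace² - 4·det = 529 - 260 = 269.
Step 3 — eigenvalues:
  λ = (trace ± √Δ)/2 = (23 ± 16.4012)/2,
  λ_1 = 19.7006,  λ_2 = 3.2994.

Step 4 — unit eigenvector for λ_1: solve (Sigma - λ_1 I)v = 0. First row:
  (5 - 19.7006)·v_x + (-5)·v_y = 0, i.e. (-14.7006)·v_x + (-5)·v_y = 0,
  so v ∝ (b, λ_1 - a) = (-5, 14.7006); multiply by -1 so the first entry is positive: u = (5, -14.7006).
  ||u|| = √((5)² + (-14.7006)²) = √(241.1079) ≈ 15.5277,
  v_1 = u/||u|| ≈ (0.322, -0.9467) (||v_1|| = 1).

λ_1 = 19.7006,  λ_2 = 3.2994;  v_1 ≈ (0.322, -0.9467)


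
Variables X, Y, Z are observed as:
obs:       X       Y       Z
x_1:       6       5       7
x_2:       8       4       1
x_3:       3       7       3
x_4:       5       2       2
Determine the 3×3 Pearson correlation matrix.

Step 1 — column means:
  mean(X) = (6 + 8 + 3 + 5) / 4 = 22/4 = 5.5
  mean(Y) = (5 + 4 + 7 + 2) / 4 = 18/4 = 4.5
  mean(Z) = (7 + 1 + 3 + 2) / 4 = 13/4 = 3.25

Step 2 — sample variances and covariances s[i,j] = (1/(n-1)) · Σ_k (x_{k,i} - mean_i) · (x_{k,j} - mean_j), with n-1 = 3:
  s[X,X] = ((0.5)·(0.5) + (2.5)·(2.5) + (-2.5)·(-2.5) + (-0.5)·(-0.5)) / 3 = 13/3 = 4.3333
  s[X,Y] = ((0.5)·(0.5) + (2.5)·(-0.5) + (-2.5)·(2.5) + (-0.5)·(-2.5)) / 3 = -6/3 = -2
  s[X,Z] = ((0.5)·(3.75) + (2.5)·(-2.25) + (-2.5)·(-0.25) + (-0.5)·(-1.25)) / 3 = -2.5/3 = -0.8333
  s[Y,Y] = ((0.5)·(0.5) + (-0.5)·(-0.5) + (2.5)·(2.5) + (-2.5)·(-2.5)) / 3 = 13/3 = 4.3333
  s[Y,Z] = ((0.5)·(3.75) + (-0.5)·(-2.25) + (2.5)·(-0.25) + (-2.5)·(-1.25)) / 3 = 5.5/3 = 1.8333
  s[Z,Z] = ((3.75)·(3.75) + (-2.25)·(-2.25) + (-0.25)·(-0.25) + (-1.25)·(-1.25)) / 3 = 20.75/3 = 6.9167
  Sample standard deviations s_i = √(s[i,i]):
  s(X) = √(4.3333) = 2.0817
  s(Y) = √(4.3333) = 2.0817
  s(Z) = √(6.9167) = 2.63

Step 3 — r_{ij} = s_{ij} / (s_i · s_j):
  r[X,X] = 1 (diagonal).
  r[X,Y] = -2 / (2.0817 · 2.0817) = -2 / 4.3333 = -0.4615
  r[X,Z] = -0.8333 / (2.0817 · 2.63) = -0.8333 / 5.4747 = -0.1522
  r[Y,Y] = 1 (diagonal).
  r[Y,Z] = 1.8333 / (2.0817 · 2.63) = 1.8333 / 5.4747 = 0.3349
  r[Z,Z] = 1 (diagonal).

R is symmetric with unit diagonal. Assembling:

R = [[1, -0.4615, -0.1522],
 [-0.4615, 1, 0.3349],
 [-0.1522, 0.3349, 1]]


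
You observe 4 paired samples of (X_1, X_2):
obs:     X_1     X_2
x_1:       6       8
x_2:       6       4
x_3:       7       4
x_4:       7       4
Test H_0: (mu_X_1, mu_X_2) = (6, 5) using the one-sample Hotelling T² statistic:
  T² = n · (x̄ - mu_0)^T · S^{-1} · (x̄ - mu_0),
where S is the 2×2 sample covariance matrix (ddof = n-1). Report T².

Step 1 — sample mean vector:
  mean(X_1) = (6 + 6 + 7 + 7) / 4 = 26/4 = 6.5
  mean(X_2) = (8 + 4 + 4 + 4) / 4 = 20/4 = 5
  x̄ = (6.5, 5),  deviation x̄ - mu_0 = (6.5, 5) - (6, 5) = (0.5, 0).

Step 2 — sample covariance matrix, S[i,j] = (1/(n-1)) · Σ_k (x_{k,i} - mean_i) · (x_{k,j} - mean_j), divisor n-1 = 3:
  S[X_1,X_1] = ((-0.5)·(-0.5) + (-0.5)·(-0.5) + (0.5)·(0.5) + (0.5)·(0.5)) / 3 = 1/3 = 0.3333
  S[X_1,X_2] = ((-0.5)·(3) + (-0.5)·(-1) + (0.5)·(-1) + (0.5)·(-1)) / 3 = -2/3 = -0.6667
  S[X_2,X_2] = ((3)·(3) + (-1)·(-1) + (-1)·(-1) + (-1)·(-1)) / 3 = 12/3 = 4
  S = [[0.3333, -0.6667],
 [-0.6667, 4]].

Step 3 — invert S. det(S) = 0.3333·4 - (-0.6667)² = 0.8889.
  S^{-1} = (1/det) · [[d, -b], [-b, a]] = [[4.5, 0.75],
 [0.75, 0.375]].

Step 4 — quadratic form (x̄ - mu_0)^T · S^{-1} · (x̄ - mu_0):
  S^{-1} · (x̄ - mu_0) = (2.25, 0.375),
  (x̄ - mu_0)^T · [...] = (0.5)·(2.25) + (0)·(0.375) = 1.125.

Step 5 — scale by n: T² = 4 · 1.125 = 4.5.

T² ≈ 4.5


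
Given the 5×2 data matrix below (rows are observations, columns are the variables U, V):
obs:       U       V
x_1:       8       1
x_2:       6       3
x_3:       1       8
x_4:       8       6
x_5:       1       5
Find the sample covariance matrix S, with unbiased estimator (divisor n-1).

Step 1 — column means:
  mean(U) = (8 + 6 + 1 + 8 + 1) / 5 = 24/5 = 4.8
  mean(V) = (1 + 3 + 8 + 6 + 5) / 5 = 23/5 = 4.6

Step 2 — sample covariance S[i,j] = (1/(n-1)) · Σ_k (x_{k,i} - mean_i) · (x_{k,j} - mean_j), with n-1 = 4.
  S[U,U] = ((3.2)·(3.2) + (1.2)·(1.2) + (-3.8)·(-3.8) + (3.2)·(3.2) + (-3.8)·(-3.8)) / 4 = 50.8/4 = 12.7
  S[U,V] = ((3.2)·(-3.6) + (1.2)·(-1.6) + (-3.8)·(3.4) + (3.2)·(1.4) + (-3.8)·(0.4)) / 4 = -23.4/4 = -5.85
  S[V,V] = ((-3.6)·(-3.6) + (-1.6)·(-1.6) + (3.4)·(3.4) + (1.4)·(1.4) + (0.4)·(0.4)) / 4 = 29.2/4 = 7.3

S is symmetric (S[j,i] = S[i,j]). Assembling:

S = [[12.7, -5.85],
 [-5.85, 7.3]]
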